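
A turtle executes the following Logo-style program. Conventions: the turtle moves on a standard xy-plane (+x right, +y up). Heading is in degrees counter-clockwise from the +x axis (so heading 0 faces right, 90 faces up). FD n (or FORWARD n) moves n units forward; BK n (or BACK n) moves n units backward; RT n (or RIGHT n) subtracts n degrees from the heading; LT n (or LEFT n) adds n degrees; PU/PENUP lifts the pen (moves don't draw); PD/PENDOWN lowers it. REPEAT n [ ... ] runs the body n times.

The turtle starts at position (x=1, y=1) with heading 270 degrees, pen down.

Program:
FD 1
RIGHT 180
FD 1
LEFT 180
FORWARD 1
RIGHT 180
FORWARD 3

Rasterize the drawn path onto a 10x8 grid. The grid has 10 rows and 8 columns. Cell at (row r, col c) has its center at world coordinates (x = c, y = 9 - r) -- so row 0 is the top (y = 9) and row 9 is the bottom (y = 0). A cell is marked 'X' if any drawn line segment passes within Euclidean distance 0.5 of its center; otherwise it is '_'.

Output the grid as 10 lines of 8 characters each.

Segment 0: (1,1) -> (1,0)
Segment 1: (1,0) -> (1,1)
Segment 2: (1,1) -> (1,0)
Segment 3: (1,0) -> (1,3)

Answer: ________
________
________
________
________
________
_X______
_X______
_X______
_X______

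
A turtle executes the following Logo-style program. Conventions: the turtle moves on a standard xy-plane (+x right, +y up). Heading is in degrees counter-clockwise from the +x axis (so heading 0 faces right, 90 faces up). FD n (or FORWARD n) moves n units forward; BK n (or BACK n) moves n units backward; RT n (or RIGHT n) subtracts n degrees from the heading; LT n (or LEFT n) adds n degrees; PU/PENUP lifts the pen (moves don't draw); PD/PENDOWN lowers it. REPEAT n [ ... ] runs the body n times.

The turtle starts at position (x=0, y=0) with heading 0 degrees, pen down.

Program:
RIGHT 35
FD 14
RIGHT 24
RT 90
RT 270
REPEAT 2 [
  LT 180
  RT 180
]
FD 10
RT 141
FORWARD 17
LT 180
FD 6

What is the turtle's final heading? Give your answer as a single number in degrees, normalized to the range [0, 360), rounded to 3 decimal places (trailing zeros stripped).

Executing turtle program step by step:
Start: pos=(0,0), heading=0, pen down
RT 35: heading 0 -> 325
FD 14: (0,0) -> (11.468,-8.03) [heading=325, draw]
RT 24: heading 325 -> 301
RT 90: heading 301 -> 211
RT 270: heading 211 -> 301
REPEAT 2 [
  -- iteration 1/2 --
  LT 180: heading 301 -> 121
  RT 180: heading 121 -> 301
  -- iteration 2/2 --
  LT 180: heading 301 -> 121
  RT 180: heading 121 -> 301
]
FD 10: (11.468,-8.03) -> (16.619,-16.602) [heading=301, draw]
RT 141: heading 301 -> 160
FD 17: (16.619,-16.602) -> (0.644,-10.787) [heading=160, draw]
LT 180: heading 160 -> 340
FD 6: (0.644,-10.787) -> (6.282,-12.84) [heading=340, draw]
Final: pos=(6.282,-12.84), heading=340, 4 segment(s) drawn

Answer: 340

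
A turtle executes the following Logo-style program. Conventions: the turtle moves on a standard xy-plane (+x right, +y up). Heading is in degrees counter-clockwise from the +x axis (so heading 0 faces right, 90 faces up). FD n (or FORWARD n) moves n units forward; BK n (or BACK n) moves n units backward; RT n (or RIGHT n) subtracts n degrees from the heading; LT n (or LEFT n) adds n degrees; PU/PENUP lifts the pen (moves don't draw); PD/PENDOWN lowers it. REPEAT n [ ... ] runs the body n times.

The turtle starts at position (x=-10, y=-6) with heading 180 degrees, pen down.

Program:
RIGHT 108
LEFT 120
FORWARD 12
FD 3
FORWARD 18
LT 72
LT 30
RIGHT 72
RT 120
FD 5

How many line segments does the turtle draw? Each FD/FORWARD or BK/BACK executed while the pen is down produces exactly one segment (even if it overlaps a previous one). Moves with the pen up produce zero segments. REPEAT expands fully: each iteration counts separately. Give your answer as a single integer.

Executing turtle program step by step:
Start: pos=(-10,-6), heading=180, pen down
RT 108: heading 180 -> 72
LT 120: heading 72 -> 192
FD 12: (-10,-6) -> (-21.738,-8.495) [heading=192, draw]
FD 3: (-21.738,-8.495) -> (-24.672,-9.119) [heading=192, draw]
FD 18: (-24.672,-9.119) -> (-42.279,-12.861) [heading=192, draw]
LT 72: heading 192 -> 264
LT 30: heading 264 -> 294
RT 72: heading 294 -> 222
RT 120: heading 222 -> 102
FD 5: (-42.279,-12.861) -> (-43.318,-7.97) [heading=102, draw]
Final: pos=(-43.318,-7.97), heading=102, 4 segment(s) drawn
Segments drawn: 4

Answer: 4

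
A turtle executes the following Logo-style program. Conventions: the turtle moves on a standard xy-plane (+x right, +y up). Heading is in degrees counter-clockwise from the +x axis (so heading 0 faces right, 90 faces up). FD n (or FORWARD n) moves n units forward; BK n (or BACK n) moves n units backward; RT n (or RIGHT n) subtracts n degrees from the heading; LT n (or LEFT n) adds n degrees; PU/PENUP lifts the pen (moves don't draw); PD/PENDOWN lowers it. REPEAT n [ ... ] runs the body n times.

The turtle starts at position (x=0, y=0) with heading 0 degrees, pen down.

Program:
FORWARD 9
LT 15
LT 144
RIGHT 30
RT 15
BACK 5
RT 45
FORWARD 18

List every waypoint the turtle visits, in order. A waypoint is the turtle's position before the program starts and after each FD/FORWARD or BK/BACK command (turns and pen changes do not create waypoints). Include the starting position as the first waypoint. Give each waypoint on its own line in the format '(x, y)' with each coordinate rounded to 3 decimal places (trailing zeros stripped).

Answer: (0, 0)
(9, 0)
(11.034, -4.568)
(17.484, 12.237)

Derivation:
Executing turtle program step by step:
Start: pos=(0,0), heading=0, pen down
FD 9: (0,0) -> (9,0) [heading=0, draw]
LT 15: heading 0 -> 15
LT 144: heading 15 -> 159
RT 30: heading 159 -> 129
RT 15: heading 129 -> 114
BK 5: (9,0) -> (11.034,-4.568) [heading=114, draw]
RT 45: heading 114 -> 69
FD 18: (11.034,-4.568) -> (17.484,12.237) [heading=69, draw]
Final: pos=(17.484,12.237), heading=69, 3 segment(s) drawn
Waypoints (4 total):
(0, 0)
(9, 0)
(11.034, -4.568)
(17.484, 12.237)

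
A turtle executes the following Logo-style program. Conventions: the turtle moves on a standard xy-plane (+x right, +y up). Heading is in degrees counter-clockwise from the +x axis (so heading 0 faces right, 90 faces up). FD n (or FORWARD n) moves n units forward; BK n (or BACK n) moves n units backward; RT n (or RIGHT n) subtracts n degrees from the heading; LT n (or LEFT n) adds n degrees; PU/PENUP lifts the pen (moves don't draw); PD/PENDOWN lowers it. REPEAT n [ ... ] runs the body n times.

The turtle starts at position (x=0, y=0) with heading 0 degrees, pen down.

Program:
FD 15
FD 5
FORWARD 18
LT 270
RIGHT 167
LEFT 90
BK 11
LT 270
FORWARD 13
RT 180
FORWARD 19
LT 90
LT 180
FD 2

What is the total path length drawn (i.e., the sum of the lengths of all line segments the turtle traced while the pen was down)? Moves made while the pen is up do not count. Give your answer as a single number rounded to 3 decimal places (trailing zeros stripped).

Executing turtle program step by step:
Start: pos=(0,0), heading=0, pen down
FD 15: (0,0) -> (15,0) [heading=0, draw]
FD 5: (15,0) -> (20,0) [heading=0, draw]
FD 18: (20,0) -> (38,0) [heading=0, draw]
LT 270: heading 0 -> 270
RT 167: heading 270 -> 103
LT 90: heading 103 -> 193
BK 11: (38,0) -> (48.718,2.474) [heading=193, draw]
LT 270: heading 193 -> 103
FD 13: (48.718,2.474) -> (45.794,15.141) [heading=103, draw]
RT 180: heading 103 -> 283
FD 19: (45.794,15.141) -> (50.068,-3.372) [heading=283, draw]
LT 90: heading 283 -> 13
LT 180: heading 13 -> 193
FD 2: (50.068,-3.372) -> (48.119,-3.822) [heading=193, draw]
Final: pos=(48.119,-3.822), heading=193, 7 segment(s) drawn

Segment lengths:
  seg 1: (0,0) -> (15,0), length = 15
  seg 2: (15,0) -> (20,0), length = 5
  seg 3: (20,0) -> (38,0), length = 18
  seg 4: (38,0) -> (48.718,2.474), length = 11
  seg 5: (48.718,2.474) -> (45.794,15.141), length = 13
  seg 6: (45.794,15.141) -> (50.068,-3.372), length = 19
  seg 7: (50.068,-3.372) -> (48.119,-3.822), length = 2
Total = 83

Answer: 83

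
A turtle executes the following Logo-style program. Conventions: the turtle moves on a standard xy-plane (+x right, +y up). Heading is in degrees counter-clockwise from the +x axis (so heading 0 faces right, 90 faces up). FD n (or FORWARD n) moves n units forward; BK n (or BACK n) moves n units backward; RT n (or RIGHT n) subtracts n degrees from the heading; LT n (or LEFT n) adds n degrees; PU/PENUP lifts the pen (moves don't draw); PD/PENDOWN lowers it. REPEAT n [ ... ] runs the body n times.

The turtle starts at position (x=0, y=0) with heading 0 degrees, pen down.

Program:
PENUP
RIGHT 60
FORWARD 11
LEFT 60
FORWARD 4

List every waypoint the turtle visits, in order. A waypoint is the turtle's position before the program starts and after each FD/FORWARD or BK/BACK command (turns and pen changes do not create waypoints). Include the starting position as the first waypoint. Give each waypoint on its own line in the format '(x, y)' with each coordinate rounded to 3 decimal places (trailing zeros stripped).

Executing turtle program step by step:
Start: pos=(0,0), heading=0, pen down
PU: pen up
RT 60: heading 0 -> 300
FD 11: (0,0) -> (5.5,-9.526) [heading=300, move]
LT 60: heading 300 -> 0
FD 4: (5.5,-9.526) -> (9.5,-9.526) [heading=0, move]
Final: pos=(9.5,-9.526), heading=0, 0 segment(s) drawn
Waypoints (3 total):
(0, 0)
(5.5, -9.526)
(9.5, -9.526)

Answer: (0, 0)
(5.5, -9.526)
(9.5, -9.526)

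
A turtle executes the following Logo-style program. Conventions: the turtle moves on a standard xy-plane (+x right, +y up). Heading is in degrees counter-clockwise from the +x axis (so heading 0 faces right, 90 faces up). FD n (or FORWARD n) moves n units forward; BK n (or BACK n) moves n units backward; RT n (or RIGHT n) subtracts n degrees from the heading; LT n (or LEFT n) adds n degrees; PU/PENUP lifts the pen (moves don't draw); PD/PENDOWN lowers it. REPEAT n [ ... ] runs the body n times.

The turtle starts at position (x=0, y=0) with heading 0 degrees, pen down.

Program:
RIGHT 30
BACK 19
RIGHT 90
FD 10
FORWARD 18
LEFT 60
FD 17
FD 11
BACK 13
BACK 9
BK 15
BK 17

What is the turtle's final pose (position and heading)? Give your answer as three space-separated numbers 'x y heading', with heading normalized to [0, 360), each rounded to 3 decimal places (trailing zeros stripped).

Executing turtle program step by step:
Start: pos=(0,0), heading=0, pen down
RT 30: heading 0 -> 330
BK 19: (0,0) -> (-16.454,9.5) [heading=330, draw]
RT 90: heading 330 -> 240
FD 10: (-16.454,9.5) -> (-21.454,0.84) [heading=240, draw]
FD 18: (-21.454,0.84) -> (-30.454,-14.749) [heading=240, draw]
LT 60: heading 240 -> 300
FD 17: (-30.454,-14.749) -> (-21.954,-29.471) [heading=300, draw]
FD 11: (-21.954,-29.471) -> (-16.454,-38.997) [heading=300, draw]
BK 13: (-16.454,-38.997) -> (-22.954,-27.739) [heading=300, draw]
BK 9: (-22.954,-27.739) -> (-27.454,-19.945) [heading=300, draw]
BK 15: (-27.454,-19.945) -> (-34.954,-6.954) [heading=300, draw]
BK 17: (-34.954,-6.954) -> (-43.454,7.768) [heading=300, draw]
Final: pos=(-43.454,7.768), heading=300, 9 segment(s) drawn

Answer: -43.454 7.768 300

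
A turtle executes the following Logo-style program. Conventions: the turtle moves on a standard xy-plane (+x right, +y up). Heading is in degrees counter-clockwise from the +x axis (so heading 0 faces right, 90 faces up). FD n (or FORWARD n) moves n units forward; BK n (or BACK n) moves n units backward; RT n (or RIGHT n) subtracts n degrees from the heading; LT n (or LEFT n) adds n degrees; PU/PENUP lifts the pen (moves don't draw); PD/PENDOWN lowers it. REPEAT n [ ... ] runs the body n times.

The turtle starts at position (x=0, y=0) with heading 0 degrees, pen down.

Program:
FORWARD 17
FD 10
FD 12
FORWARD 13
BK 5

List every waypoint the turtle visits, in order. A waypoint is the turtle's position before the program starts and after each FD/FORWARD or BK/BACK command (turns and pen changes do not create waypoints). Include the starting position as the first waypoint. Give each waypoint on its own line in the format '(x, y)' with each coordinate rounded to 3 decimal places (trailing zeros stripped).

Answer: (0, 0)
(17, 0)
(27, 0)
(39, 0)
(52, 0)
(47, 0)

Derivation:
Executing turtle program step by step:
Start: pos=(0,0), heading=0, pen down
FD 17: (0,0) -> (17,0) [heading=0, draw]
FD 10: (17,0) -> (27,0) [heading=0, draw]
FD 12: (27,0) -> (39,0) [heading=0, draw]
FD 13: (39,0) -> (52,0) [heading=0, draw]
BK 5: (52,0) -> (47,0) [heading=0, draw]
Final: pos=(47,0), heading=0, 5 segment(s) drawn
Waypoints (6 total):
(0, 0)
(17, 0)
(27, 0)
(39, 0)
(52, 0)
(47, 0)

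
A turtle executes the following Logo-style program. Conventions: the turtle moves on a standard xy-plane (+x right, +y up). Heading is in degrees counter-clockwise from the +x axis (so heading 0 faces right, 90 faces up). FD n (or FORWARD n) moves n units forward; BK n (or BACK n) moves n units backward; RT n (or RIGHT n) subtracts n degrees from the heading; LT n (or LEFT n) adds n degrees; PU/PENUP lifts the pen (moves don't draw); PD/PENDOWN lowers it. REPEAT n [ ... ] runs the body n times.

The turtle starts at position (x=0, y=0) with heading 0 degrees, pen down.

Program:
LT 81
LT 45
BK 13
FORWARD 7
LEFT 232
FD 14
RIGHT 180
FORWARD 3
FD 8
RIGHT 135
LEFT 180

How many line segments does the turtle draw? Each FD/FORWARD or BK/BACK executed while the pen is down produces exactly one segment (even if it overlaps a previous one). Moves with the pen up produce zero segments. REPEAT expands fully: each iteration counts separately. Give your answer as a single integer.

Answer: 5

Derivation:
Executing turtle program step by step:
Start: pos=(0,0), heading=0, pen down
LT 81: heading 0 -> 81
LT 45: heading 81 -> 126
BK 13: (0,0) -> (7.641,-10.517) [heading=126, draw]
FD 7: (7.641,-10.517) -> (3.527,-4.854) [heading=126, draw]
LT 232: heading 126 -> 358
FD 14: (3.527,-4.854) -> (17.518,-5.343) [heading=358, draw]
RT 180: heading 358 -> 178
FD 3: (17.518,-5.343) -> (14.52,-5.238) [heading=178, draw]
FD 8: (14.52,-5.238) -> (6.525,-4.959) [heading=178, draw]
RT 135: heading 178 -> 43
LT 180: heading 43 -> 223
Final: pos=(6.525,-4.959), heading=223, 5 segment(s) drawn
Segments drawn: 5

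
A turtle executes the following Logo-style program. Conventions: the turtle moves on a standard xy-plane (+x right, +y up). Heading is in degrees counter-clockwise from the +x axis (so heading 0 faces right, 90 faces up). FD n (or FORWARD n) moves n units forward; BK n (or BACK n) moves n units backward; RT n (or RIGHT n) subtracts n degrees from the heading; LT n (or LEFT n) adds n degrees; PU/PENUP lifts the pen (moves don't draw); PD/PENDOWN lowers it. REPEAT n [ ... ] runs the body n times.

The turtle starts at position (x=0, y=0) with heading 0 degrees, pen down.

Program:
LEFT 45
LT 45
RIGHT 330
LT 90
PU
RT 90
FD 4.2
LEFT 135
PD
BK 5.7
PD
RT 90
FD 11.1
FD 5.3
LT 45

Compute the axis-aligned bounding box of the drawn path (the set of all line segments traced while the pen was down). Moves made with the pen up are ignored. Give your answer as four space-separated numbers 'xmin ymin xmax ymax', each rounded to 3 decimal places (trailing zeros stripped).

Answer: -16.466 3.637 -0.625 13.388

Derivation:
Executing turtle program step by step:
Start: pos=(0,0), heading=0, pen down
LT 45: heading 0 -> 45
LT 45: heading 45 -> 90
RT 330: heading 90 -> 120
LT 90: heading 120 -> 210
PU: pen up
RT 90: heading 210 -> 120
FD 4.2: (0,0) -> (-2.1,3.637) [heading=120, move]
LT 135: heading 120 -> 255
PD: pen down
BK 5.7: (-2.1,3.637) -> (-0.625,9.143) [heading=255, draw]
PD: pen down
RT 90: heading 255 -> 165
FD 11.1: (-0.625,9.143) -> (-11.347,12.016) [heading=165, draw]
FD 5.3: (-11.347,12.016) -> (-16.466,13.388) [heading=165, draw]
LT 45: heading 165 -> 210
Final: pos=(-16.466,13.388), heading=210, 3 segment(s) drawn

Segment endpoints: x in {-16.466, -11.347, -2.1, -0.625}, y in {3.637, 9.143, 12.016, 13.388}
xmin=-16.466, ymin=3.637, xmax=-0.625, ymax=13.388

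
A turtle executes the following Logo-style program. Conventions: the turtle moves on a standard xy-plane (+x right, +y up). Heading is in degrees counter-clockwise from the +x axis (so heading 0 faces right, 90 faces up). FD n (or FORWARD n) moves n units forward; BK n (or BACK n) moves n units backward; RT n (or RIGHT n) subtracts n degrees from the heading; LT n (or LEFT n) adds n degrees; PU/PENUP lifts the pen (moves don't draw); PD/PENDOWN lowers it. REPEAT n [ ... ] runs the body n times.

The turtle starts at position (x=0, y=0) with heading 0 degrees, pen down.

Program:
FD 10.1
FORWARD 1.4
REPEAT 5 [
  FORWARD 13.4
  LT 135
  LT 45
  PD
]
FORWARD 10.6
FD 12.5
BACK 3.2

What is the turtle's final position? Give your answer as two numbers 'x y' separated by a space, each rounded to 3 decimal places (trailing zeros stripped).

Executing turtle program step by step:
Start: pos=(0,0), heading=0, pen down
FD 10.1: (0,0) -> (10.1,0) [heading=0, draw]
FD 1.4: (10.1,0) -> (11.5,0) [heading=0, draw]
REPEAT 5 [
  -- iteration 1/5 --
  FD 13.4: (11.5,0) -> (24.9,0) [heading=0, draw]
  LT 135: heading 0 -> 135
  LT 45: heading 135 -> 180
  PD: pen down
  -- iteration 2/5 --
  FD 13.4: (24.9,0) -> (11.5,0) [heading=180, draw]
  LT 135: heading 180 -> 315
  LT 45: heading 315 -> 0
  PD: pen down
  -- iteration 3/5 --
  FD 13.4: (11.5,0) -> (24.9,0) [heading=0, draw]
  LT 135: heading 0 -> 135
  LT 45: heading 135 -> 180
  PD: pen down
  -- iteration 4/5 --
  FD 13.4: (24.9,0) -> (11.5,0) [heading=180, draw]
  LT 135: heading 180 -> 315
  LT 45: heading 315 -> 0
  PD: pen down
  -- iteration 5/5 --
  FD 13.4: (11.5,0) -> (24.9,0) [heading=0, draw]
  LT 135: heading 0 -> 135
  LT 45: heading 135 -> 180
  PD: pen down
]
FD 10.6: (24.9,0) -> (14.3,0) [heading=180, draw]
FD 12.5: (14.3,0) -> (1.8,0) [heading=180, draw]
BK 3.2: (1.8,0) -> (5,0) [heading=180, draw]
Final: pos=(5,0), heading=180, 10 segment(s) drawn

Answer: 5 0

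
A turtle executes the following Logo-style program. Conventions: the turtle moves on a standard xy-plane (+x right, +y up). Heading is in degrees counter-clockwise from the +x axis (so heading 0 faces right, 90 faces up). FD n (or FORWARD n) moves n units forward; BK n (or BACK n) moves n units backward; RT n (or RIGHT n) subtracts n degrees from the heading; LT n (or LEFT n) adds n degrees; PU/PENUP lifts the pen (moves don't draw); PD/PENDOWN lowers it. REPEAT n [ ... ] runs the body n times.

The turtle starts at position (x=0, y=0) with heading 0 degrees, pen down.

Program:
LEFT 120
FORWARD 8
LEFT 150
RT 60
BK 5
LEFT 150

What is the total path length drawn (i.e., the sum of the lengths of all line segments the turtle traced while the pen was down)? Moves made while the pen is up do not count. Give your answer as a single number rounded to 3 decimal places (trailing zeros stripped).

Answer: 13

Derivation:
Executing turtle program step by step:
Start: pos=(0,0), heading=0, pen down
LT 120: heading 0 -> 120
FD 8: (0,0) -> (-4,6.928) [heading=120, draw]
LT 150: heading 120 -> 270
RT 60: heading 270 -> 210
BK 5: (-4,6.928) -> (0.33,9.428) [heading=210, draw]
LT 150: heading 210 -> 0
Final: pos=(0.33,9.428), heading=0, 2 segment(s) drawn

Segment lengths:
  seg 1: (0,0) -> (-4,6.928), length = 8
  seg 2: (-4,6.928) -> (0.33,9.428), length = 5
Total = 13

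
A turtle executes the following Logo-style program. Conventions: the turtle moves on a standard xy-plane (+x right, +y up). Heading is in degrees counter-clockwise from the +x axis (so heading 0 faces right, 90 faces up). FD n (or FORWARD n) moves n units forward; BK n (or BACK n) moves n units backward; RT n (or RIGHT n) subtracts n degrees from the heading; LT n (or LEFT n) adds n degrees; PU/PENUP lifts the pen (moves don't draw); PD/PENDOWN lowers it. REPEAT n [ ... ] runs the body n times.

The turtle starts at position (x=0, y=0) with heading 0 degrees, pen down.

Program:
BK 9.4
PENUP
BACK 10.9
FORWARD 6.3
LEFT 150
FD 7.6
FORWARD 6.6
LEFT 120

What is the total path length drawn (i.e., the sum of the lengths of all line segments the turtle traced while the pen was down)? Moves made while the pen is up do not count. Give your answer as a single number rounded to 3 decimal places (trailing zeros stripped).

Answer: 9.4

Derivation:
Executing turtle program step by step:
Start: pos=(0,0), heading=0, pen down
BK 9.4: (0,0) -> (-9.4,0) [heading=0, draw]
PU: pen up
BK 10.9: (-9.4,0) -> (-20.3,0) [heading=0, move]
FD 6.3: (-20.3,0) -> (-14,0) [heading=0, move]
LT 150: heading 0 -> 150
FD 7.6: (-14,0) -> (-20.582,3.8) [heading=150, move]
FD 6.6: (-20.582,3.8) -> (-26.298,7.1) [heading=150, move]
LT 120: heading 150 -> 270
Final: pos=(-26.298,7.1), heading=270, 1 segment(s) drawn

Segment lengths:
  seg 1: (0,0) -> (-9.4,0), length = 9.4
Total = 9.4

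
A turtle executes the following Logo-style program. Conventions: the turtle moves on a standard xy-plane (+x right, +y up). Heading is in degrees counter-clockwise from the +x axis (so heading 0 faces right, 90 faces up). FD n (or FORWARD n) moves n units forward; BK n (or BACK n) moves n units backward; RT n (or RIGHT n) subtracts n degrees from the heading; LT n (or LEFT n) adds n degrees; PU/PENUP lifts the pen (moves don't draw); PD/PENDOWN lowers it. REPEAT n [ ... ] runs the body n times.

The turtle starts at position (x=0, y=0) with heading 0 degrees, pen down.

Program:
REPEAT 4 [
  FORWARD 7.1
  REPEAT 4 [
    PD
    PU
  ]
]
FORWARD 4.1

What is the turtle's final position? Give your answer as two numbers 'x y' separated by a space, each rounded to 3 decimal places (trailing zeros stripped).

Executing turtle program step by step:
Start: pos=(0,0), heading=0, pen down
REPEAT 4 [
  -- iteration 1/4 --
  FD 7.1: (0,0) -> (7.1,0) [heading=0, draw]
  REPEAT 4 [
    -- iteration 1/4 --
    PD: pen down
    PU: pen up
    -- iteration 2/4 --
    PD: pen down
    PU: pen up
    -- iteration 3/4 --
    PD: pen down
    PU: pen up
    -- iteration 4/4 --
    PD: pen down
    PU: pen up
  ]
  -- iteration 2/4 --
  FD 7.1: (7.1,0) -> (14.2,0) [heading=0, move]
  REPEAT 4 [
    -- iteration 1/4 --
    PD: pen down
    PU: pen up
    -- iteration 2/4 --
    PD: pen down
    PU: pen up
    -- iteration 3/4 --
    PD: pen down
    PU: pen up
    -- iteration 4/4 --
    PD: pen down
    PU: pen up
  ]
  -- iteration 3/4 --
  FD 7.1: (14.2,0) -> (21.3,0) [heading=0, move]
  REPEAT 4 [
    -- iteration 1/4 --
    PD: pen down
    PU: pen up
    -- iteration 2/4 --
    PD: pen down
    PU: pen up
    -- iteration 3/4 --
    PD: pen down
    PU: pen up
    -- iteration 4/4 --
    PD: pen down
    PU: pen up
  ]
  -- iteration 4/4 --
  FD 7.1: (21.3,0) -> (28.4,0) [heading=0, move]
  REPEAT 4 [
    -- iteration 1/4 --
    PD: pen down
    PU: pen up
    -- iteration 2/4 --
    PD: pen down
    PU: pen up
    -- iteration 3/4 --
    PD: pen down
    PU: pen up
    -- iteration 4/4 --
    PD: pen down
    PU: pen up
  ]
]
FD 4.1: (28.4,0) -> (32.5,0) [heading=0, move]
Final: pos=(32.5,0), heading=0, 1 segment(s) drawn

Answer: 32.5 0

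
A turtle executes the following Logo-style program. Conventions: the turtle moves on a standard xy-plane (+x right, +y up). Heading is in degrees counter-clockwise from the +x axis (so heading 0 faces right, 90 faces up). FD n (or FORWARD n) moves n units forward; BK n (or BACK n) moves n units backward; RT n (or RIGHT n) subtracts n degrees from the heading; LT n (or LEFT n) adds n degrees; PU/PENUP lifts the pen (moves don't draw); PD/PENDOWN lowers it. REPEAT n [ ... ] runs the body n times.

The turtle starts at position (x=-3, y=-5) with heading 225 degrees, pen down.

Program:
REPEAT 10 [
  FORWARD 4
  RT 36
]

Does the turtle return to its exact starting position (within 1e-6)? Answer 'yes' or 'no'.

Executing turtle program step by step:
Start: pos=(-3,-5), heading=225, pen down
REPEAT 10 [
  -- iteration 1/10 --
  FD 4: (-3,-5) -> (-5.828,-7.828) [heading=225, draw]
  RT 36: heading 225 -> 189
  -- iteration 2/10 --
  FD 4: (-5.828,-7.828) -> (-9.779,-8.454) [heading=189, draw]
  RT 36: heading 189 -> 153
  -- iteration 3/10 --
  FD 4: (-9.779,-8.454) -> (-13.343,-6.638) [heading=153, draw]
  RT 36: heading 153 -> 117
  -- iteration 4/10 --
  FD 4: (-13.343,-6.638) -> (-15.159,-3.074) [heading=117, draw]
  RT 36: heading 117 -> 81
  -- iteration 5/10 --
  FD 4: (-15.159,-3.074) -> (-14.533,0.877) [heading=81, draw]
  RT 36: heading 81 -> 45
  -- iteration 6/10 --
  FD 4: (-14.533,0.877) -> (-11.705,3.705) [heading=45, draw]
  RT 36: heading 45 -> 9
  -- iteration 7/10 --
  FD 4: (-11.705,3.705) -> (-7.754,4.331) [heading=9, draw]
  RT 36: heading 9 -> 333
  -- iteration 8/10 --
  FD 4: (-7.754,4.331) -> (-4.19,2.515) [heading=333, draw]
  RT 36: heading 333 -> 297
  -- iteration 9/10 --
  FD 4: (-4.19,2.515) -> (-2.374,-1.049) [heading=297, draw]
  RT 36: heading 297 -> 261
  -- iteration 10/10 --
  FD 4: (-2.374,-1.049) -> (-3,-5) [heading=261, draw]
  RT 36: heading 261 -> 225
]
Final: pos=(-3,-5), heading=225, 10 segment(s) drawn

Start position: (-3, -5)
Final position: (-3, -5)
Distance = 0; < 1e-6 -> CLOSED

Answer: yes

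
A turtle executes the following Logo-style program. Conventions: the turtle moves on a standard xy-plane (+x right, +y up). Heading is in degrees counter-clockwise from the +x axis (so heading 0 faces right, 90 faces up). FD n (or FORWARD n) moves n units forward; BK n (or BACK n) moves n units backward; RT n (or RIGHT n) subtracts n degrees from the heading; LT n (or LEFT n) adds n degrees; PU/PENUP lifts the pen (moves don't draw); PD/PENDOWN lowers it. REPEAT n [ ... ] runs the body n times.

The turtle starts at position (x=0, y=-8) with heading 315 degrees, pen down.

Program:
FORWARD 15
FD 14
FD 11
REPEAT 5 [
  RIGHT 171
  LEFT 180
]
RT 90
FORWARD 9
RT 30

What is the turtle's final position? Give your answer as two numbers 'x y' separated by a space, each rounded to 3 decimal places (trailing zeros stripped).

Executing turtle program step by step:
Start: pos=(0,-8), heading=315, pen down
FD 15: (0,-8) -> (10.607,-18.607) [heading=315, draw]
FD 14: (10.607,-18.607) -> (20.506,-28.506) [heading=315, draw]
FD 11: (20.506,-28.506) -> (28.284,-36.284) [heading=315, draw]
REPEAT 5 [
  -- iteration 1/5 --
  RT 171: heading 315 -> 144
  LT 180: heading 144 -> 324
  -- iteration 2/5 --
  RT 171: heading 324 -> 153
  LT 180: heading 153 -> 333
  -- iteration 3/5 --
  RT 171: heading 333 -> 162
  LT 180: heading 162 -> 342
  -- iteration 4/5 --
  RT 171: heading 342 -> 171
  LT 180: heading 171 -> 351
  -- iteration 5/5 --
  RT 171: heading 351 -> 180
  LT 180: heading 180 -> 0
]
RT 90: heading 0 -> 270
FD 9: (28.284,-36.284) -> (28.284,-45.284) [heading=270, draw]
RT 30: heading 270 -> 240
Final: pos=(28.284,-45.284), heading=240, 4 segment(s) drawn

Answer: 28.284 -45.284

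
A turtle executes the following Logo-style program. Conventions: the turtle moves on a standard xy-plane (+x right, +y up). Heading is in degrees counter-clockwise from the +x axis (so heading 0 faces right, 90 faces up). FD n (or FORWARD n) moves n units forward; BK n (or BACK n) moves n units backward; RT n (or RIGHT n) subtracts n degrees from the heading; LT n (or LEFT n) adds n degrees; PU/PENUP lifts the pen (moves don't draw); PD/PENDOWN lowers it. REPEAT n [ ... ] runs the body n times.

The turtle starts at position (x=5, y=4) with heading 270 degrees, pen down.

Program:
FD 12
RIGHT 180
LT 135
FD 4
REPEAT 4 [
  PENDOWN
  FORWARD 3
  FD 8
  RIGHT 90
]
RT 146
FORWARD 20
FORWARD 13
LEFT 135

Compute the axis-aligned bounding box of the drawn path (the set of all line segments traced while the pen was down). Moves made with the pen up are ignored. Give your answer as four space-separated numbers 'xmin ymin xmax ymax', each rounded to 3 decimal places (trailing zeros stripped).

Executing turtle program step by step:
Start: pos=(5,4), heading=270, pen down
FD 12: (5,4) -> (5,-8) [heading=270, draw]
RT 180: heading 270 -> 90
LT 135: heading 90 -> 225
FD 4: (5,-8) -> (2.172,-10.828) [heading=225, draw]
REPEAT 4 [
  -- iteration 1/4 --
  PD: pen down
  FD 3: (2.172,-10.828) -> (0.05,-12.95) [heading=225, draw]
  FD 8: (0.05,-12.95) -> (-5.607,-18.607) [heading=225, draw]
  RT 90: heading 225 -> 135
  -- iteration 2/4 --
  PD: pen down
  FD 3: (-5.607,-18.607) -> (-7.728,-16.485) [heading=135, draw]
  FD 8: (-7.728,-16.485) -> (-13.385,-10.828) [heading=135, draw]
  RT 90: heading 135 -> 45
  -- iteration 3/4 --
  PD: pen down
  FD 3: (-13.385,-10.828) -> (-11.263,-8.707) [heading=45, draw]
  FD 8: (-11.263,-8.707) -> (-5.607,-3.05) [heading=45, draw]
  RT 90: heading 45 -> 315
  -- iteration 4/4 --
  PD: pen down
  FD 3: (-5.607,-3.05) -> (-3.485,-5.172) [heading=315, draw]
  FD 8: (-3.485,-5.172) -> (2.172,-10.828) [heading=315, draw]
  RT 90: heading 315 -> 225
]
RT 146: heading 225 -> 79
FD 20: (2.172,-10.828) -> (5.988,8.804) [heading=79, draw]
FD 13: (5.988,8.804) -> (8.468,21.565) [heading=79, draw]
LT 135: heading 79 -> 214
Final: pos=(8.468,21.565), heading=214, 12 segment(s) drawn

Segment endpoints: x in {-13.385, -11.263, -7.728, -5.607, -5.607, -3.485, 0.05, 2.172, 5, 5, 5.988, 8.468}, y in {-18.607, -16.485, -12.95, -10.828, -10.828, -8.707, -8, -5.172, -3.05, 4, 8.804, 21.565}
xmin=-13.385, ymin=-18.607, xmax=8.468, ymax=21.565

Answer: -13.385 -18.607 8.468 21.565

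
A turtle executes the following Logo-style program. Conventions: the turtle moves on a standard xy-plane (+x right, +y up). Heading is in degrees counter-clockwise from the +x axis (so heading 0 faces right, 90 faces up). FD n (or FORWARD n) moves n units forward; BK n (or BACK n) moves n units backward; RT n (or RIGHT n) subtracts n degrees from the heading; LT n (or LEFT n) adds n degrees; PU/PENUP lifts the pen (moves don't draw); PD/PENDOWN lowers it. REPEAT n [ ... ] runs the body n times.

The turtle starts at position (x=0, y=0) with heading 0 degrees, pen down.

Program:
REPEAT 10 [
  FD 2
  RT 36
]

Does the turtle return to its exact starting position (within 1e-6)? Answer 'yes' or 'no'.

Executing turtle program step by step:
Start: pos=(0,0), heading=0, pen down
REPEAT 10 [
  -- iteration 1/10 --
  FD 2: (0,0) -> (2,0) [heading=0, draw]
  RT 36: heading 0 -> 324
  -- iteration 2/10 --
  FD 2: (2,0) -> (3.618,-1.176) [heading=324, draw]
  RT 36: heading 324 -> 288
  -- iteration 3/10 --
  FD 2: (3.618,-1.176) -> (4.236,-3.078) [heading=288, draw]
  RT 36: heading 288 -> 252
  -- iteration 4/10 --
  FD 2: (4.236,-3.078) -> (3.618,-4.98) [heading=252, draw]
  RT 36: heading 252 -> 216
  -- iteration 5/10 --
  FD 2: (3.618,-4.98) -> (2,-6.155) [heading=216, draw]
  RT 36: heading 216 -> 180
  -- iteration 6/10 --
  FD 2: (2,-6.155) -> (0,-6.155) [heading=180, draw]
  RT 36: heading 180 -> 144
  -- iteration 7/10 --
  FD 2: (0,-6.155) -> (-1.618,-4.98) [heading=144, draw]
  RT 36: heading 144 -> 108
  -- iteration 8/10 --
  FD 2: (-1.618,-4.98) -> (-2.236,-3.078) [heading=108, draw]
  RT 36: heading 108 -> 72
  -- iteration 9/10 --
  FD 2: (-2.236,-3.078) -> (-1.618,-1.176) [heading=72, draw]
  RT 36: heading 72 -> 36
  -- iteration 10/10 --
  FD 2: (-1.618,-1.176) -> (0,0) [heading=36, draw]
  RT 36: heading 36 -> 0
]
Final: pos=(0,0), heading=0, 10 segment(s) drawn

Start position: (0, 0)
Final position: (0, 0)
Distance = 0; < 1e-6 -> CLOSED

Answer: yes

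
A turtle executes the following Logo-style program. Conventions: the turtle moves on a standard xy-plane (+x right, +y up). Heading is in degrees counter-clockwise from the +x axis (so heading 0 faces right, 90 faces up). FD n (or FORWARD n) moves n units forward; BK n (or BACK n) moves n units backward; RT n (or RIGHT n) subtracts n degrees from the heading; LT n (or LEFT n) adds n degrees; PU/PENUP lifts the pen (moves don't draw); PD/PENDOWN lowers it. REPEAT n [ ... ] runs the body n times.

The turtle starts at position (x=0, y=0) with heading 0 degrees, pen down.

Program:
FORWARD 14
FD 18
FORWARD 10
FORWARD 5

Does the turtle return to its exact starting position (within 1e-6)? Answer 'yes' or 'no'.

Executing turtle program step by step:
Start: pos=(0,0), heading=0, pen down
FD 14: (0,0) -> (14,0) [heading=0, draw]
FD 18: (14,0) -> (32,0) [heading=0, draw]
FD 10: (32,0) -> (42,0) [heading=0, draw]
FD 5: (42,0) -> (47,0) [heading=0, draw]
Final: pos=(47,0), heading=0, 4 segment(s) drawn

Start position: (0, 0)
Final position: (47, 0)
Distance = 47; >= 1e-6 -> NOT closed

Answer: no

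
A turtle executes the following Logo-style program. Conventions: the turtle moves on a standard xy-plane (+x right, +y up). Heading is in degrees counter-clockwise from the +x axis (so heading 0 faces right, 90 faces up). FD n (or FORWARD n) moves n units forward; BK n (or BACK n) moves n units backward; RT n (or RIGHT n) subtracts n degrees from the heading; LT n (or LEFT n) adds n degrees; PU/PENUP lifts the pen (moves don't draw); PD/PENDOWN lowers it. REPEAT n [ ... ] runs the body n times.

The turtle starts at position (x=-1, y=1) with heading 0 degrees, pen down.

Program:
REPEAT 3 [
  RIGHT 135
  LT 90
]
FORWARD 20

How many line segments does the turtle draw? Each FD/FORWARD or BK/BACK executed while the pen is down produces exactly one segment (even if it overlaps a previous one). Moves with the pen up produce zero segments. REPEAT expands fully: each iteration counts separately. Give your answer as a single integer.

Executing turtle program step by step:
Start: pos=(-1,1), heading=0, pen down
REPEAT 3 [
  -- iteration 1/3 --
  RT 135: heading 0 -> 225
  LT 90: heading 225 -> 315
  -- iteration 2/3 --
  RT 135: heading 315 -> 180
  LT 90: heading 180 -> 270
  -- iteration 3/3 --
  RT 135: heading 270 -> 135
  LT 90: heading 135 -> 225
]
FD 20: (-1,1) -> (-15.142,-13.142) [heading=225, draw]
Final: pos=(-15.142,-13.142), heading=225, 1 segment(s) drawn
Segments drawn: 1

Answer: 1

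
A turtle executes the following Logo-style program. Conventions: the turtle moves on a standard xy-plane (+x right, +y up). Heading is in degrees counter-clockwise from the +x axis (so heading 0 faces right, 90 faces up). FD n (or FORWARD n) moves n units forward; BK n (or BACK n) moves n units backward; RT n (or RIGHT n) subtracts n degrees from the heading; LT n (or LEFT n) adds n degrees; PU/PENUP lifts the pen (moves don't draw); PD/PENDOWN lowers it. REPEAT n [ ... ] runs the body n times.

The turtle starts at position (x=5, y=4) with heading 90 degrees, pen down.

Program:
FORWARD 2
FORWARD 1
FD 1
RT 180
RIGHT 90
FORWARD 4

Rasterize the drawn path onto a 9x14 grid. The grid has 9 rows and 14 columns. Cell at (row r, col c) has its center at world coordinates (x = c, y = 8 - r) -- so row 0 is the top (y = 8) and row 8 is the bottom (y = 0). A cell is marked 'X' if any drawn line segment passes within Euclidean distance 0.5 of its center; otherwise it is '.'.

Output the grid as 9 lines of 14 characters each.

Segment 0: (5,4) -> (5,6)
Segment 1: (5,6) -> (5,7)
Segment 2: (5,7) -> (5,8)
Segment 3: (5,8) -> (1,8)

Answer: .XXXXX........
.....X........
.....X........
.....X........
.....X........
..............
..............
..............
..............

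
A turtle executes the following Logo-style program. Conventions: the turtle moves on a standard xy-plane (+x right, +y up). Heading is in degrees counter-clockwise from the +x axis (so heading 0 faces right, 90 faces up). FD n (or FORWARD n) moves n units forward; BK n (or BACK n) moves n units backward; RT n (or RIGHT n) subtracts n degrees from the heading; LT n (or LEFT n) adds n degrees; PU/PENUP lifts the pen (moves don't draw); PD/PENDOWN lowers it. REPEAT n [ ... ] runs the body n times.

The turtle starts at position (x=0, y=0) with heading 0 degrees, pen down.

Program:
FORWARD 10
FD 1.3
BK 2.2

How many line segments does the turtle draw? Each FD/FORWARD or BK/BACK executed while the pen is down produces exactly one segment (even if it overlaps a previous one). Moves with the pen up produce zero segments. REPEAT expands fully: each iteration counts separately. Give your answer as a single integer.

Answer: 3

Derivation:
Executing turtle program step by step:
Start: pos=(0,0), heading=0, pen down
FD 10: (0,0) -> (10,0) [heading=0, draw]
FD 1.3: (10,0) -> (11.3,0) [heading=0, draw]
BK 2.2: (11.3,0) -> (9.1,0) [heading=0, draw]
Final: pos=(9.1,0), heading=0, 3 segment(s) drawn
Segments drawn: 3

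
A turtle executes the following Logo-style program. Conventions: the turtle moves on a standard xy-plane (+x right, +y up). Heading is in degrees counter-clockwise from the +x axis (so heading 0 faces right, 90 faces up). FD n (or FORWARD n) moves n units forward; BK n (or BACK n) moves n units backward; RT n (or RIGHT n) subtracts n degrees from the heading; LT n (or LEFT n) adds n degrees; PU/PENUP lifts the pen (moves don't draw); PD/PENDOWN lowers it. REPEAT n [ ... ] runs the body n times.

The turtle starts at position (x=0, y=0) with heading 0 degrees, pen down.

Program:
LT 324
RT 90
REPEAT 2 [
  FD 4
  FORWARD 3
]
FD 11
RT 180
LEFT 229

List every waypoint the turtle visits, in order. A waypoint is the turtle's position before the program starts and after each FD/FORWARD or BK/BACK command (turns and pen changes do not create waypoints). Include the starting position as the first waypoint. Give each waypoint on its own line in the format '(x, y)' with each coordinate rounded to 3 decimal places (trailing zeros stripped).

Answer: (0, 0)
(-2.351, -3.236)
(-4.114, -5.663)
(-6.466, -8.899)
(-8.229, -11.326)
(-14.695, -20.225)

Derivation:
Executing turtle program step by step:
Start: pos=(0,0), heading=0, pen down
LT 324: heading 0 -> 324
RT 90: heading 324 -> 234
REPEAT 2 [
  -- iteration 1/2 --
  FD 4: (0,0) -> (-2.351,-3.236) [heading=234, draw]
  FD 3: (-2.351,-3.236) -> (-4.114,-5.663) [heading=234, draw]
  -- iteration 2/2 --
  FD 4: (-4.114,-5.663) -> (-6.466,-8.899) [heading=234, draw]
  FD 3: (-6.466,-8.899) -> (-8.229,-11.326) [heading=234, draw]
]
FD 11: (-8.229,-11.326) -> (-14.695,-20.225) [heading=234, draw]
RT 180: heading 234 -> 54
LT 229: heading 54 -> 283
Final: pos=(-14.695,-20.225), heading=283, 5 segment(s) drawn
Waypoints (6 total):
(0, 0)
(-2.351, -3.236)
(-4.114, -5.663)
(-6.466, -8.899)
(-8.229, -11.326)
(-14.695, -20.225)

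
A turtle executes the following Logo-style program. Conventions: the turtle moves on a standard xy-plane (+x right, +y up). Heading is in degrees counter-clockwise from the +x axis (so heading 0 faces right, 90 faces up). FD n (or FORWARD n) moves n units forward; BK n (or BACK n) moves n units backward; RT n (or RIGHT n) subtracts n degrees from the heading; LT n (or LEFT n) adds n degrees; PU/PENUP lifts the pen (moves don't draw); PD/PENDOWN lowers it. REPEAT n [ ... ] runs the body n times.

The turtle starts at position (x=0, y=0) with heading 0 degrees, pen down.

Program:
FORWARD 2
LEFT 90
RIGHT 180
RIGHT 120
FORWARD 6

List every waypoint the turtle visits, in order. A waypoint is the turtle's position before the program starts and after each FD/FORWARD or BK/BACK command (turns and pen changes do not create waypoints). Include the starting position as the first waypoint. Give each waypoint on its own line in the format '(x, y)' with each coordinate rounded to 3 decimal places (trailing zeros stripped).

Answer: (0, 0)
(2, 0)
(-3.196, 3)

Derivation:
Executing turtle program step by step:
Start: pos=(0,0), heading=0, pen down
FD 2: (0,0) -> (2,0) [heading=0, draw]
LT 90: heading 0 -> 90
RT 180: heading 90 -> 270
RT 120: heading 270 -> 150
FD 6: (2,0) -> (-3.196,3) [heading=150, draw]
Final: pos=(-3.196,3), heading=150, 2 segment(s) drawn
Waypoints (3 total):
(0, 0)
(2, 0)
(-3.196, 3)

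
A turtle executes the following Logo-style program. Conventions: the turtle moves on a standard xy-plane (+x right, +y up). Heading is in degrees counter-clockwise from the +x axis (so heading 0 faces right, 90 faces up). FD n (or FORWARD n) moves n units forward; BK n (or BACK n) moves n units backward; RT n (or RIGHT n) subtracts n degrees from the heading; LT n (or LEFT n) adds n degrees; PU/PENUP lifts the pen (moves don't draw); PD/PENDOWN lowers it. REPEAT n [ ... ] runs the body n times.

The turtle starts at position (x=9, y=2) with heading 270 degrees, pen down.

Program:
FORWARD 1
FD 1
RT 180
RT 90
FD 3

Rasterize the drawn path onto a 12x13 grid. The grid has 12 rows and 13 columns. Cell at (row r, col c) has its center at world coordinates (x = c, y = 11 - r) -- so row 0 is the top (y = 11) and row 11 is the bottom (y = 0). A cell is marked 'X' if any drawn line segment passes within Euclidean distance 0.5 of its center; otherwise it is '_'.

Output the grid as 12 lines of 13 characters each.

Answer: _____________
_____________
_____________
_____________
_____________
_____________
_____________
_____________
_____________
_________X___
_________X___
_________XXXX

Derivation:
Segment 0: (9,2) -> (9,1)
Segment 1: (9,1) -> (9,0)
Segment 2: (9,0) -> (12,0)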